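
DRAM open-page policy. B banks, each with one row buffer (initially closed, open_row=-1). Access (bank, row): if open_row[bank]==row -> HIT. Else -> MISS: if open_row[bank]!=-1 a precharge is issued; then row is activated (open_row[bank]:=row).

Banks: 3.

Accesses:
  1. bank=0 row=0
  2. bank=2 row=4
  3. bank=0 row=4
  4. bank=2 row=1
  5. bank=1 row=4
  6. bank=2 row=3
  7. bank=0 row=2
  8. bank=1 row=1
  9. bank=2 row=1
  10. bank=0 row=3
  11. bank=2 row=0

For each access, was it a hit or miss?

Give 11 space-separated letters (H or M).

Acc 1: bank0 row0 -> MISS (open row0); precharges=0
Acc 2: bank2 row4 -> MISS (open row4); precharges=0
Acc 3: bank0 row4 -> MISS (open row4); precharges=1
Acc 4: bank2 row1 -> MISS (open row1); precharges=2
Acc 5: bank1 row4 -> MISS (open row4); precharges=2
Acc 6: bank2 row3 -> MISS (open row3); precharges=3
Acc 7: bank0 row2 -> MISS (open row2); precharges=4
Acc 8: bank1 row1 -> MISS (open row1); precharges=5
Acc 9: bank2 row1 -> MISS (open row1); precharges=6
Acc 10: bank0 row3 -> MISS (open row3); precharges=7
Acc 11: bank2 row0 -> MISS (open row0); precharges=8

Answer: M M M M M M M M M M M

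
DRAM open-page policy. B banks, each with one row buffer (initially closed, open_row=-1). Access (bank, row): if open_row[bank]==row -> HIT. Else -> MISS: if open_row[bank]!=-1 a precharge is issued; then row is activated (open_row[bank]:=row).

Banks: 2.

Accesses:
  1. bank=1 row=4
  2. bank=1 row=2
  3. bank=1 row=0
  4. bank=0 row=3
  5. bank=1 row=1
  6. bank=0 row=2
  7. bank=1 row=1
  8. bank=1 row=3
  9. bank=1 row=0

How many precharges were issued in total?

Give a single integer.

Acc 1: bank1 row4 -> MISS (open row4); precharges=0
Acc 2: bank1 row2 -> MISS (open row2); precharges=1
Acc 3: bank1 row0 -> MISS (open row0); precharges=2
Acc 4: bank0 row3 -> MISS (open row3); precharges=2
Acc 5: bank1 row1 -> MISS (open row1); precharges=3
Acc 6: bank0 row2 -> MISS (open row2); precharges=4
Acc 7: bank1 row1 -> HIT
Acc 8: bank1 row3 -> MISS (open row3); precharges=5
Acc 9: bank1 row0 -> MISS (open row0); precharges=6

Answer: 6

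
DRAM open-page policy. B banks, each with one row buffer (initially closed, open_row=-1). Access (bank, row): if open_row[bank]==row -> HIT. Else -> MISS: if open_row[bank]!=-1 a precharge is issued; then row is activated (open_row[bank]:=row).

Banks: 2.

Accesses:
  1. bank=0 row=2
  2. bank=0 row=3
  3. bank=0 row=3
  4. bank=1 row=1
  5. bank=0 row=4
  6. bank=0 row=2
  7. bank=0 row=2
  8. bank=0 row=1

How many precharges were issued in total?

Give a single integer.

Answer: 4

Derivation:
Acc 1: bank0 row2 -> MISS (open row2); precharges=0
Acc 2: bank0 row3 -> MISS (open row3); precharges=1
Acc 3: bank0 row3 -> HIT
Acc 4: bank1 row1 -> MISS (open row1); precharges=1
Acc 5: bank0 row4 -> MISS (open row4); precharges=2
Acc 6: bank0 row2 -> MISS (open row2); precharges=3
Acc 7: bank0 row2 -> HIT
Acc 8: bank0 row1 -> MISS (open row1); precharges=4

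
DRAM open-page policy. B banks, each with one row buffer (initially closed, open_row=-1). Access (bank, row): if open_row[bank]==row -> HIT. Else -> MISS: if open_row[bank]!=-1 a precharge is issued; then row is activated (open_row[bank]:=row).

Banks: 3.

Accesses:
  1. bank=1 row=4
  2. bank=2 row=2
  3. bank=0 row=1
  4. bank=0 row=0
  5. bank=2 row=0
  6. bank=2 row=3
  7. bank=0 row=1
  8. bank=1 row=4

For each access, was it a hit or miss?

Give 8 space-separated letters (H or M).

Acc 1: bank1 row4 -> MISS (open row4); precharges=0
Acc 2: bank2 row2 -> MISS (open row2); precharges=0
Acc 3: bank0 row1 -> MISS (open row1); precharges=0
Acc 4: bank0 row0 -> MISS (open row0); precharges=1
Acc 5: bank2 row0 -> MISS (open row0); precharges=2
Acc 6: bank2 row3 -> MISS (open row3); precharges=3
Acc 7: bank0 row1 -> MISS (open row1); precharges=4
Acc 8: bank1 row4 -> HIT

Answer: M M M M M M M H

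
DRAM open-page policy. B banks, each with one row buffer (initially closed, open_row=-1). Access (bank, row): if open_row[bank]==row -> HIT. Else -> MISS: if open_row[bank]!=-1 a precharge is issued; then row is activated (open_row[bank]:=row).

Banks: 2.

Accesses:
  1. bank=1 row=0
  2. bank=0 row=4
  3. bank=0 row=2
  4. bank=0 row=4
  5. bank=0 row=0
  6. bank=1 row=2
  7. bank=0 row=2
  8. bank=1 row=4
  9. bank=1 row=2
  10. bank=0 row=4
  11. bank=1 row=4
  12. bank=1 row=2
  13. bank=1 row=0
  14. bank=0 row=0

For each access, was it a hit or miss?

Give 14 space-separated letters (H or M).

Acc 1: bank1 row0 -> MISS (open row0); precharges=0
Acc 2: bank0 row4 -> MISS (open row4); precharges=0
Acc 3: bank0 row2 -> MISS (open row2); precharges=1
Acc 4: bank0 row4 -> MISS (open row4); precharges=2
Acc 5: bank0 row0 -> MISS (open row0); precharges=3
Acc 6: bank1 row2 -> MISS (open row2); precharges=4
Acc 7: bank0 row2 -> MISS (open row2); precharges=5
Acc 8: bank1 row4 -> MISS (open row4); precharges=6
Acc 9: bank1 row2 -> MISS (open row2); precharges=7
Acc 10: bank0 row4 -> MISS (open row4); precharges=8
Acc 11: bank1 row4 -> MISS (open row4); precharges=9
Acc 12: bank1 row2 -> MISS (open row2); precharges=10
Acc 13: bank1 row0 -> MISS (open row0); precharges=11
Acc 14: bank0 row0 -> MISS (open row0); precharges=12

Answer: M M M M M M M M M M M M M M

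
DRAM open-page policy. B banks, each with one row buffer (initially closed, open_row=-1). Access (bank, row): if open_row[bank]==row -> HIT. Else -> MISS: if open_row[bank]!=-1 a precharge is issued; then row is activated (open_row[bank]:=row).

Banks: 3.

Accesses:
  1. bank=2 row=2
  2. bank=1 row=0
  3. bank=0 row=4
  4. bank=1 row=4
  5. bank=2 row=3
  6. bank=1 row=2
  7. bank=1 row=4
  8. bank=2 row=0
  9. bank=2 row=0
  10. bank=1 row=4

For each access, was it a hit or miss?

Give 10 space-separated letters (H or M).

Answer: M M M M M M M M H H

Derivation:
Acc 1: bank2 row2 -> MISS (open row2); precharges=0
Acc 2: bank1 row0 -> MISS (open row0); precharges=0
Acc 3: bank0 row4 -> MISS (open row4); precharges=0
Acc 4: bank1 row4 -> MISS (open row4); precharges=1
Acc 5: bank2 row3 -> MISS (open row3); precharges=2
Acc 6: bank1 row2 -> MISS (open row2); precharges=3
Acc 7: bank1 row4 -> MISS (open row4); precharges=4
Acc 8: bank2 row0 -> MISS (open row0); precharges=5
Acc 9: bank2 row0 -> HIT
Acc 10: bank1 row4 -> HIT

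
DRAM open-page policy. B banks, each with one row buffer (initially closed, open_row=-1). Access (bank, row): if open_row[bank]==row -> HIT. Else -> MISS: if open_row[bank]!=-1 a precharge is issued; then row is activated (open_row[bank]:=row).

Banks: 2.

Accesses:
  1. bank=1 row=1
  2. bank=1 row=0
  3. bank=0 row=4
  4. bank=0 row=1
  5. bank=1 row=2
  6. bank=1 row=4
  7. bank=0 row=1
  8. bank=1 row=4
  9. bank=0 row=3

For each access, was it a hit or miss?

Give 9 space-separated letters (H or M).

Acc 1: bank1 row1 -> MISS (open row1); precharges=0
Acc 2: bank1 row0 -> MISS (open row0); precharges=1
Acc 3: bank0 row4 -> MISS (open row4); precharges=1
Acc 4: bank0 row1 -> MISS (open row1); precharges=2
Acc 5: bank1 row2 -> MISS (open row2); precharges=3
Acc 6: bank1 row4 -> MISS (open row4); precharges=4
Acc 7: bank0 row1 -> HIT
Acc 8: bank1 row4 -> HIT
Acc 9: bank0 row3 -> MISS (open row3); precharges=5

Answer: M M M M M M H H M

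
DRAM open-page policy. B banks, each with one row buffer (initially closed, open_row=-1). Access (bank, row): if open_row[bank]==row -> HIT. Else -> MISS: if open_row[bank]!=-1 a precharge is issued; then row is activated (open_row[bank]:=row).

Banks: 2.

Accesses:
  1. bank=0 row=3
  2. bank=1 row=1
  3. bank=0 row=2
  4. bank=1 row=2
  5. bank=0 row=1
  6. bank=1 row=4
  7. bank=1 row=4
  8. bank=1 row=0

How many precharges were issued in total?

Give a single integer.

Acc 1: bank0 row3 -> MISS (open row3); precharges=0
Acc 2: bank1 row1 -> MISS (open row1); precharges=0
Acc 3: bank0 row2 -> MISS (open row2); precharges=1
Acc 4: bank1 row2 -> MISS (open row2); precharges=2
Acc 5: bank0 row1 -> MISS (open row1); precharges=3
Acc 6: bank1 row4 -> MISS (open row4); precharges=4
Acc 7: bank1 row4 -> HIT
Acc 8: bank1 row0 -> MISS (open row0); precharges=5

Answer: 5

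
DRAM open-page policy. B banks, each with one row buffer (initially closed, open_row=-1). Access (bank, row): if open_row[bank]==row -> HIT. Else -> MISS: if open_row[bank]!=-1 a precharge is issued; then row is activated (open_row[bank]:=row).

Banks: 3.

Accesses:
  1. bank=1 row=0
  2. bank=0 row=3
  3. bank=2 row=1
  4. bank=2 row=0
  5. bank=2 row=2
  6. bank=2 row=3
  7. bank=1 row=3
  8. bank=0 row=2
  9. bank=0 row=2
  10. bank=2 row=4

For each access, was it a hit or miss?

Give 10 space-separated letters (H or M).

Acc 1: bank1 row0 -> MISS (open row0); precharges=0
Acc 2: bank0 row3 -> MISS (open row3); precharges=0
Acc 3: bank2 row1 -> MISS (open row1); precharges=0
Acc 4: bank2 row0 -> MISS (open row0); precharges=1
Acc 5: bank2 row2 -> MISS (open row2); precharges=2
Acc 6: bank2 row3 -> MISS (open row3); precharges=3
Acc 7: bank1 row3 -> MISS (open row3); precharges=4
Acc 8: bank0 row2 -> MISS (open row2); precharges=5
Acc 9: bank0 row2 -> HIT
Acc 10: bank2 row4 -> MISS (open row4); precharges=6

Answer: M M M M M M M M H M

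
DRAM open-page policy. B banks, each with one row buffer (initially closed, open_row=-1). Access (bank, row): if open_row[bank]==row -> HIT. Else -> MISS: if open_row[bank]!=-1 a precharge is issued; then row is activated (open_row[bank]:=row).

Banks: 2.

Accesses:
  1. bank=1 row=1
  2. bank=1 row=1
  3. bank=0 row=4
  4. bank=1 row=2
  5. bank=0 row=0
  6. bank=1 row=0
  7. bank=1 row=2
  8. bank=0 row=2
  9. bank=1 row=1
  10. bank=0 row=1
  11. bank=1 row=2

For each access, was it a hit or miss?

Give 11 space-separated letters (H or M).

Acc 1: bank1 row1 -> MISS (open row1); precharges=0
Acc 2: bank1 row1 -> HIT
Acc 3: bank0 row4 -> MISS (open row4); precharges=0
Acc 4: bank1 row2 -> MISS (open row2); precharges=1
Acc 5: bank0 row0 -> MISS (open row0); precharges=2
Acc 6: bank1 row0 -> MISS (open row0); precharges=3
Acc 7: bank1 row2 -> MISS (open row2); precharges=4
Acc 8: bank0 row2 -> MISS (open row2); precharges=5
Acc 9: bank1 row1 -> MISS (open row1); precharges=6
Acc 10: bank0 row1 -> MISS (open row1); precharges=7
Acc 11: bank1 row2 -> MISS (open row2); precharges=8

Answer: M H M M M M M M M M M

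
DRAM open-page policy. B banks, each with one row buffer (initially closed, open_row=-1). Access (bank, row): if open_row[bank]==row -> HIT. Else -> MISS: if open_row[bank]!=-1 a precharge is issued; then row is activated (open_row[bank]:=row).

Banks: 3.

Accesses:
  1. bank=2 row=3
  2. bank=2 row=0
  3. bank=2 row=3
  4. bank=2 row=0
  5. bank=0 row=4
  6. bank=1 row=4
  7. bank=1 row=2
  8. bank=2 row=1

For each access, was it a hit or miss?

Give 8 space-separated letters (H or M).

Acc 1: bank2 row3 -> MISS (open row3); precharges=0
Acc 2: bank2 row0 -> MISS (open row0); precharges=1
Acc 3: bank2 row3 -> MISS (open row3); precharges=2
Acc 4: bank2 row0 -> MISS (open row0); precharges=3
Acc 5: bank0 row4 -> MISS (open row4); precharges=3
Acc 6: bank1 row4 -> MISS (open row4); precharges=3
Acc 7: bank1 row2 -> MISS (open row2); precharges=4
Acc 8: bank2 row1 -> MISS (open row1); precharges=5

Answer: M M M M M M M M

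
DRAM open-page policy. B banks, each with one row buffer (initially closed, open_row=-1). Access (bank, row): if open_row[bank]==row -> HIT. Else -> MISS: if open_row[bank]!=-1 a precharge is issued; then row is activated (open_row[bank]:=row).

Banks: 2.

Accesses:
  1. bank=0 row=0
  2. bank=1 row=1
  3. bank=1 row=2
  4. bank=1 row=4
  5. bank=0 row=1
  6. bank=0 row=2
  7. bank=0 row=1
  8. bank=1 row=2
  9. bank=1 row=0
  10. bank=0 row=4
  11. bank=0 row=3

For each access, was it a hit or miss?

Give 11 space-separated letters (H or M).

Answer: M M M M M M M M M M M

Derivation:
Acc 1: bank0 row0 -> MISS (open row0); precharges=0
Acc 2: bank1 row1 -> MISS (open row1); precharges=0
Acc 3: bank1 row2 -> MISS (open row2); precharges=1
Acc 4: bank1 row4 -> MISS (open row4); precharges=2
Acc 5: bank0 row1 -> MISS (open row1); precharges=3
Acc 6: bank0 row2 -> MISS (open row2); precharges=4
Acc 7: bank0 row1 -> MISS (open row1); precharges=5
Acc 8: bank1 row2 -> MISS (open row2); precharges=6
Acc 9: bank1 row0 -> MISS (open row0); precharges=7
Acc 10: bank0 row4 -> MISS (open row4); precharges=8
Acc 11: bank0 row3 -> MISS (open row3); precharges=9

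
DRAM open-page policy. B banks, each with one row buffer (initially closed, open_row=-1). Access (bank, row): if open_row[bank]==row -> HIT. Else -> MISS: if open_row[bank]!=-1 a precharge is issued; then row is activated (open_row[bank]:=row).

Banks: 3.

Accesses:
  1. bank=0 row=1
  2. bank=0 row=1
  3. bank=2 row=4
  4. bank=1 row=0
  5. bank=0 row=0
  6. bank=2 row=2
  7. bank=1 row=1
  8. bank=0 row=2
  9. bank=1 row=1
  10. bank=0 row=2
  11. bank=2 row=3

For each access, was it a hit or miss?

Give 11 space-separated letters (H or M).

Acc 1: bank0 row1 -> MISS (open row1); precharges=0
Acc 2: bank0 row1 -> HIT
Acc 3: bank2 row4 -> MISS (open row4); precharges=0
Acc 4: bank1 row0 -> MISS (open row0); precharges=0
Acc 5: bank0 row0 -> MISS (open row0); precharges=1
Acc 6: bank2 row2 -> MISS (open row2); precharges=2
Acc 7: bank1 row1 -> MISS (open row1); precharges=3
Acc 8: bank0 row2 -> MISS (open row2); precharges=4
Acc 9: bank1 row1 -> HIT
Acc 10: bank0 row2 -> HIT
Acc 11: bank2 row3 -> MISS (open row3); precharges=5

Answer: M H M M M M M M H H M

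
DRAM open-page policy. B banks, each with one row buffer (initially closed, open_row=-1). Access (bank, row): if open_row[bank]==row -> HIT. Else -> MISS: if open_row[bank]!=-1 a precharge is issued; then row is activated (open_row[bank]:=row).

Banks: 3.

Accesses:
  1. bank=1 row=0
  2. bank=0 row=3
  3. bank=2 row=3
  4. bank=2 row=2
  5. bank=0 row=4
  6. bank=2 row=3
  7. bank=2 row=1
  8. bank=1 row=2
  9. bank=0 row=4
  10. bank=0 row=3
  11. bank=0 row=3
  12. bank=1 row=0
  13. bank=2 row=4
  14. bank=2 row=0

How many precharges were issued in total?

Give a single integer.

Answer: 9

Derivation:
Acc 1: bank1 row0 -> MISS (open row0); precharges=0
Acc 2: bank0 row3 -> MISS (open row3); precharges=0
Acc 3: bank2 row3 -> MISS (open row3); precharges=0
Acc 4: bank2 row2 -> MISS (open row2); precharges=1
Acc 5: bank0 row4 -> MISS (open row4); precharges=2
Acc 6: bank2 row3 -> MISS (open row3); precharges=3
Acc 7: bank2 row1 -> MISS (open row1); precharges=4
Acc 8: bank1 row2 -> MISS (open row2); precharges=5
Acc 9: bank0 row4 -> HIT
Acc 10: bank0 row3 -> MISS (open row3); precharges=6
Acc 11: bank0 row3 -> HIT
Acc 12: bank1 row0 -> MISS (open row0); precharges=7
Acc 13: bank2 row4 -> MISS (open row4); precharges=8
Acc 14: bank2 row0 -> MISS (open row0); precharges=9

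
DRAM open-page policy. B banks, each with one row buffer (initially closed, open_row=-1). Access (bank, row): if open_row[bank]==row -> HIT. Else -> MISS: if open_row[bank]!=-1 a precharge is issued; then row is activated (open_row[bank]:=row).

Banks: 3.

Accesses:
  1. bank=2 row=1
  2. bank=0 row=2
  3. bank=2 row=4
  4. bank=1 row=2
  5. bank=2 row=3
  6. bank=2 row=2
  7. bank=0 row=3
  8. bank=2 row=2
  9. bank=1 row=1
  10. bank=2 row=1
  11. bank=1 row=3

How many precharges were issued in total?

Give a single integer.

Acc 1: bank2 row1 -> MISS (open row1); precharges=0
Acc 2: bank0 row2 -> MISS (open row2); precharges=0
Acc 3: bank2 row4 -> MISS (open row4); precharges=1
Acc 4: bank1 row2 -> MISS (open row2); precharges=1
Acc 5: bank2 row3 -> MISS (open row3); precharges=2
Acc 6: bank2 row2 -> MISS (open row2); precharges=3
Acc 7: bank0 row3 -> MISS (open row3); precharges=4
Acc 8: bank2 row2 -> HIT
Acc 9: bank1 row1 -> MISS (open row1); precharges=5
Acc 10: bank2 row1 -> MISS (open row1); precharges=6
Acc 11: bank1 row3 -> MISS (open row3); precharges=7

Answer: 7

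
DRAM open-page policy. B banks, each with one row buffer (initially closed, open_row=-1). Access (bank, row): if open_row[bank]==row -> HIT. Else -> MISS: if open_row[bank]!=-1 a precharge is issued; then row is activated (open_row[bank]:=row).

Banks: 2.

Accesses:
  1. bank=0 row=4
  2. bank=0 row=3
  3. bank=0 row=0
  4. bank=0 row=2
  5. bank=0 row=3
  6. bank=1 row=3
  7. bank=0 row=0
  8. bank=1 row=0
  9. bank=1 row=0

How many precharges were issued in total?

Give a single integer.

Acc 1: bank0 row4 -> MISS (open row4); precharges=0
Acc 2: bank0 row3 -> MISS (open row3); precharges=1
Acc 3: bank0 row0 -> MISS (open row0); precharges=2
Acc 4: bank0 row2 -> MISS (open row2); precharges=3
Acc 5: bank0 row3 -> MISS (open row3); precharges=4
Acc 6: bank1 row3 -> MISS (open row3); precharges=4
Acc 7: bank0 row0 -> MISS (open row0); precharges=5
Acc 8: bank1 row0 -> MISS (open row0); precharges=6
Acc 9: bank1 row0 -> HIT

Answer: 6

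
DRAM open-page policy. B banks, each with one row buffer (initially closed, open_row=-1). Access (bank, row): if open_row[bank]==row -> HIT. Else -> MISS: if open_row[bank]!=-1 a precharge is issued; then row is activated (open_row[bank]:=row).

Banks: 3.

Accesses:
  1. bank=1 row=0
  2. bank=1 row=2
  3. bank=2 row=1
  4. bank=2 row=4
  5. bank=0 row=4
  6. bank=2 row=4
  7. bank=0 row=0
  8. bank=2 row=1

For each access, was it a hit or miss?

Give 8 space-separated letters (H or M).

Acc 1: bank1 row0 -> MISS (open row0); precharges=0
Acc 2: bank1 row2 -> MISS (open row2); precharges=1
Acc 3: bank2 row1 -> MISS (open row1); precharges=1
Acc 4: bank2 row4 -> MISS (open row4); precharges=2
Acc 5: bank0 row4 -> MISS (open row4); precharges=2
Acc 6: bank2 row4 -> HIT
Acc 7: bank0 row0 -> MISS (open row0); precharges=3
Acc 8: bank2 row1 -> MISS (open row1); precharges=4

Answer: M M M M M H M M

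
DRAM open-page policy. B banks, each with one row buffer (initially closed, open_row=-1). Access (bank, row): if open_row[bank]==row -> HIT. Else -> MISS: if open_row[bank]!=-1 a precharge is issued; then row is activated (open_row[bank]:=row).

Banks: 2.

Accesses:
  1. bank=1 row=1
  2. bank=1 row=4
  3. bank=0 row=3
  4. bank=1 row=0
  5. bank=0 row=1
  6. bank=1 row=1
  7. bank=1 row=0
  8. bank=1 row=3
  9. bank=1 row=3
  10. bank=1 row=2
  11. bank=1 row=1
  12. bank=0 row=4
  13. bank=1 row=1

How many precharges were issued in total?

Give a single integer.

Acc 1: bank1 row1 -> MISS (open row1); precharges=0
Acc 2: bank1 row4 -> MISS (open row4); precharges=1
Acc 3: bank0 row3 -> MISS (open row3); precharges=1
Acc 4: bank1 row0 -> MISS (open row0); precharges=2
Acc 5: bank0 row1 -> MISS (open row1); precharges=3
Acc 6: bank1 row1 -> MISS (open row1); precharges=4
Acc 7: bank1 row0 -> MISS (open row0); precharges=5
Acc 8: bank1 row3 -> MISS (open row3); precharges=6
Acc 9: bank1 row3 -> HIT
Acc 10: bank1 row2 -> MISS (open row2); precharges=7
Acc 11: bank1 row1 -> MISS (open row1); precharges=8
Acc 12: bank0 row4 -> MISS (open row4); precharges=9
Acc 13: bank1 row1 -> HIT

Answer: 9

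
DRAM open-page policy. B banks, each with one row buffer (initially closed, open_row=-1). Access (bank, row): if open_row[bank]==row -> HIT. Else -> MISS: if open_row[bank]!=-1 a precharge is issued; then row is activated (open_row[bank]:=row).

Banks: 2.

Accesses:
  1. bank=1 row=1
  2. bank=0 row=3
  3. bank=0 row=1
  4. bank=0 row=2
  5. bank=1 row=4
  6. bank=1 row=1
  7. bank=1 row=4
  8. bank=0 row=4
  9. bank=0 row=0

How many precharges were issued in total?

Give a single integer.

Acc 1: bank1 row1 -> MISS (open row1); precharges=0
Acc 2: bank0 row3 -> MISS (open row3); precharges=0
Acc 3: bank0 row1 -> MISS (open row1); precharges=1
Acc 4: bank0 row2 -> MISS (open row2); precharges=2
Acc 5: bank1 row4 -> MISS (open row4); precharges=3
Acc 6: bank1 row1 -> MISS (open row1); precharges=4
Acc 7: bank1 row4 -> MISS (open row4); precharges=5
Acc 8: bank0 row4 -> MISS (open row4); precharges=6
Acc 9: bank0 row0 -> MISS (open row0); precharges=7

Answer: 7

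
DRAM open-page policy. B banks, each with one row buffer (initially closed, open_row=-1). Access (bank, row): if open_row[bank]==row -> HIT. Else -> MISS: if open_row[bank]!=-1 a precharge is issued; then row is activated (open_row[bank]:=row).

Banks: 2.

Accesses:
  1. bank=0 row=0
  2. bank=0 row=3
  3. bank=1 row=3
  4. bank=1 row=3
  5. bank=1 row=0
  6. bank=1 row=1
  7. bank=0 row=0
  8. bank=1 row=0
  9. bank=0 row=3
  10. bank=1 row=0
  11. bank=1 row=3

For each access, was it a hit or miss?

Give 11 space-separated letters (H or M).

Answer: M M M H M M M M M H M

Derivation:
Acc 1: bank0 row0 -> MISS (open row0); precharges=0
Acc 2: bank0 row3 -> MISS (open row3); precharges=1
Acc 3: bank1 row3 -> MISS (open row3); precharges=1
Acc 4: bank1 row3 -> HIT
Acc 5: bank1 row0 -> MISS (open row0); precharges=2
Acc 6: bank1 row1 -> MISS (open row1); precharges=3
Acc 7: bank0 row0 -> MISS (open row0); precharges=4
Acc 8: bank1 row0 -> MISS (open row0); precharges=5
Acc 9: bank0 row3 -> MISS (open row3); precharges=6
Acc 10: bank1 row0 -> HIT
Acc 11: bank1 row3 -> MISS (open row3); precharges=7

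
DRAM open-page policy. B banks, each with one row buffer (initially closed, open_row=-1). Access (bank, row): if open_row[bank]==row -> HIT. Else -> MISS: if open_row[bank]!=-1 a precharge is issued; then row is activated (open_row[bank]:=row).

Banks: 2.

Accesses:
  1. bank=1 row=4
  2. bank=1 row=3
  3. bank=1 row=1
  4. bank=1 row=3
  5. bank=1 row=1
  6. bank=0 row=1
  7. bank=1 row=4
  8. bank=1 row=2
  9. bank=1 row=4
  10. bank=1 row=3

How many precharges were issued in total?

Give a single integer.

Acc 1: bank1 row4 -> MISS (open row4); precharges=0
Acc 2: bank1 row3 -> MISS (open row3); precharges=1
Acc 3: bank1 row1 -> MISS (open row1); precharges=2
Acc 4: bank1 row3 -> MISS (open row3); precharges=3
Acc 5: bank1 row1 -> MISS (open row1); precharges=4
Acc 6: bank0 row1 -> MISS (open row1); precharges=4
Acc 7: bank1 row4 -> MISS (open row4); precharges=5
Acc 8: bank1 row2 -> MISS (open row2); precharges=6
Acc 9: bank1 row4 -> MISS (open row4); precharges=7
Acc 10: bank1 row3 -> MISS (open row3); precharges=8

Answer: 8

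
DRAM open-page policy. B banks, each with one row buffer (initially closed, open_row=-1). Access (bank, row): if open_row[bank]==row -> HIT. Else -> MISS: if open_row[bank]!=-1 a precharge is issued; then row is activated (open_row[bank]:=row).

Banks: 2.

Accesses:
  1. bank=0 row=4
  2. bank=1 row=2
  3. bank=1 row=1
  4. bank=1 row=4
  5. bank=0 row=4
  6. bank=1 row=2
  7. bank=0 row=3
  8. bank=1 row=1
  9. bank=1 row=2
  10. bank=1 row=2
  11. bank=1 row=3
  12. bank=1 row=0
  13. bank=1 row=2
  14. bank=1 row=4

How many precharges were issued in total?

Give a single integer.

Answer: 10

Derivation:
Acc 1: bank0 row4 -> MISS (open row4); precharges=0
Acc 2: bank1 row2 -> MISS (open row2); precharges=0
Acc 3: bank1 row1 -> MISS (open row1); precharges=1
Acc 4: bank1 row4 -> MISS (open row4); precharges=2
Acc 5: bank0 row4 -> HIT
Acc 6: bank1 row2 -> MISS (open row2); precharges=3
Acc 7: bank0 row3 -> MISS (open row3); precharges=4
Acc 8: bank1 row1 -> MISS (open row1); precharges=5
Acc 9: bank1 row2 -> MISS (open row2); precharges=6
Acc 10: bank1 row2 -> HIT
Acc 11: bank1 row3 -> MISS (open row3); precharges=7
Acc 12: bank1 row0 -> MISS (open row0); precharges=8
Acc 13: bank1 row2 -> MISS (open row2); precharges=9
Acc 14: bank1 row4 -> MISS (open row4); precharges=10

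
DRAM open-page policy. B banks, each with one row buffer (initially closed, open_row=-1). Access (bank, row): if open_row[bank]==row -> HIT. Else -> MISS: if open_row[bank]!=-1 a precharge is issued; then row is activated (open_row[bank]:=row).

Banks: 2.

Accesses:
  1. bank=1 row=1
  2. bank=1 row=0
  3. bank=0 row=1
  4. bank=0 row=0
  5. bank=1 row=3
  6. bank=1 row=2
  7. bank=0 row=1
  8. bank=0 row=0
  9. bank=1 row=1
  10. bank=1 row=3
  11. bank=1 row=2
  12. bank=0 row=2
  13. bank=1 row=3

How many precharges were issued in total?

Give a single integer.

Answer: 11

Derivation:
Acc 1: bank1 row1 -> MISS (open row1); precharges=0
Acc 2: bank1 row0 -> MISS (open row0); precharges=1
Acc 3: bank0 row1 -> MISS (open row1); precharges=1
Acc 4: bank0 row0 -> MISS (open row0); precharges=2
Acc 5: bank1 row3 -> MISS (open row3); precharges=3
Acc 6: bank1 row2 -> MISS (open row2); precharges=4
Acc 7: bank0 row1 -> MISS (open row1); precharges=5
Acc 8: bank0 row0 -> MISS (open row0); precharges=6
Acc 9: bank1 row1 -> MISS (open row1); precharges=7
Acc 10: bank1 row3 -> MISS (open row3); precharges=8
Acc 11: bank1 row2 -> MISS (open row2); precharges=9
Acc 12: bank0 row2 -> MISS (open row2); precharges=10
Acc 13: bank1 row3 -> MISS (open row3); precharges=11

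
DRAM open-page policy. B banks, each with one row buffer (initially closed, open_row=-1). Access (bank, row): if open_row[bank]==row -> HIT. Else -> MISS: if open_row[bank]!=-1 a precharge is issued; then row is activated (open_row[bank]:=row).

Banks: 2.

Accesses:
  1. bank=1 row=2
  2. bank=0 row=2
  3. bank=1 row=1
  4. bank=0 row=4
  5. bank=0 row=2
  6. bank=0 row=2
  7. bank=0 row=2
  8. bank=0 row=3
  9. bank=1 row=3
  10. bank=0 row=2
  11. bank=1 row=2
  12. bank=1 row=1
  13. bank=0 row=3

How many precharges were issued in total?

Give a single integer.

Answer: 9

Derivation:
Acc 1: bank1 row2 -> MISS (open row2); precharges=0
Acc 2: bank0 row2 -> MISS (open row2); precharges=0
Acc 3: bank1 row1 -> MISS (open row1); precharges=1
Acc 4: bank0 row4 -> MISS (open row4); precharges=2
Acc 5: bank0 row2 -> MISS (open row2); precharges=3
Acc 6: bank0 row2 -> HIT
Acc 7: bank0 row2 -> HIT
Acc 8: bank0 row3 -> MISS (open row3); precharges=4
Acc 9: bank1 row3 -> MISS (open row3); precharges=5
Acc 10: bank0 row2 -> MISS (open row2); precharges=6
Acc 11: bank1 row2 -> MISS (open row2); precharges=7
Acc 12: bank1 row1 -> MISS (open row1); precharges=8
Acc 13: bank0 row3 -> MISS (open row3); precharges=9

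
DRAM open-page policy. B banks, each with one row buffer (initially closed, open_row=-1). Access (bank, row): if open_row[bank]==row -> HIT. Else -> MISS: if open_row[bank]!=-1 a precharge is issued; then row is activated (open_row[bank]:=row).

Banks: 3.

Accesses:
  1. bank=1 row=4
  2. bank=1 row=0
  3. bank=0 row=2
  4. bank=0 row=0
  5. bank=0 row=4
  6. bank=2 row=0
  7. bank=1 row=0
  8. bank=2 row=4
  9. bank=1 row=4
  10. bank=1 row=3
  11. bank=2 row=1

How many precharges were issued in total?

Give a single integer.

Answer: 7

Derivation:
Acc 1: bank1 row4 -> MISS (open row4); precharges=0
Acc 2: bank1 row0 -> MISS (open row0); precharges=1
Acc 3: bank0 row2 -> MISS (open row2); precharges=1
Acc 4: bank0 row0 -> MISS (open row0); precharges=2
Acc 5: bank0 row4 -> MISS (open row4); precharges=3
Acc 6: bank2 row0 -> MISS (open row0); precharges=3
Acc 7: bank1 row0 -> HIT
Acc 8: bank2 row4 -> MISS (open row4); precharges=4
Acc 9: bank1 row4 -> MISS (open row4); precharges=5
Acc 10: bank1 row3 -> MISS (open row3); precharges=6
Acc 11: bank2 row1 -> MISS (open row1); precharges=7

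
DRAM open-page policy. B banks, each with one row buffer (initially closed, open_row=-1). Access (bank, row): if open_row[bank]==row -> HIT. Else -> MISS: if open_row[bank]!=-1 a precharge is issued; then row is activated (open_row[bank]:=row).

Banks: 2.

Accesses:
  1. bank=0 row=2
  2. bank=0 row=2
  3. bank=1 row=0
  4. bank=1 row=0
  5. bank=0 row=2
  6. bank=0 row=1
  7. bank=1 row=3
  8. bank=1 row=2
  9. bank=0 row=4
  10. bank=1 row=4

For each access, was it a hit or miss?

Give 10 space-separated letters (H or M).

Acc 1: bank0 row2 -> MISS (open row2); precharges=0
Acc 2: bank0 row2 -> HIT
Acc 3: bank1 row0 -> MISS (open row0); precharges=0
Acc 4: bank1 row0 -> HIT
Acc 5: bank0 row2 -> HIT
Acc 6: bank0 row1 -> MISS (open row1); precharges=1
Acc 7: bank1 row3 -> MISS (open row3); precharges=2
Acc 8: bank1 row2 -> MISS (open row2); precharges=3
Acc 9: bank0 row4 -> MISS (open row4); precharges=4
Acc 10: bank1 row4 -> MISS (open row4); precharges=5

Answer: M H M H H M M M M M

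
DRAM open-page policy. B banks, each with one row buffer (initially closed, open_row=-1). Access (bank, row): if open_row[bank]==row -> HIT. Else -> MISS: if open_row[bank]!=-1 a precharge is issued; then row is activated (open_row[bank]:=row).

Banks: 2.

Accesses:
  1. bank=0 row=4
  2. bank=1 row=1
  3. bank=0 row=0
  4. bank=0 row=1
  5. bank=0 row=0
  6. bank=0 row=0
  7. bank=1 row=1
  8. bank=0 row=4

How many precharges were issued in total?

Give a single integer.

Acc 1: bank0 row4 -> MISS (open row4); precharges=0
Acc 2: bank1 row1 -> MISS (open row1); precharges=0
Acc 3: bank0 row0 -> MISS (open row0); precharges=1
Acc 4: bank0 row1 -> MISS (open row1); precharges=2
Acc 5: bank0 row0 -> MISS (open row0); precharges=3
Acc 6: bank0 row0 -> HIT
Acc 7: bank1 row1 -> HIT
Acc 8: bank0 row4 -> MISS (open row4); precharges=4

Answer: 4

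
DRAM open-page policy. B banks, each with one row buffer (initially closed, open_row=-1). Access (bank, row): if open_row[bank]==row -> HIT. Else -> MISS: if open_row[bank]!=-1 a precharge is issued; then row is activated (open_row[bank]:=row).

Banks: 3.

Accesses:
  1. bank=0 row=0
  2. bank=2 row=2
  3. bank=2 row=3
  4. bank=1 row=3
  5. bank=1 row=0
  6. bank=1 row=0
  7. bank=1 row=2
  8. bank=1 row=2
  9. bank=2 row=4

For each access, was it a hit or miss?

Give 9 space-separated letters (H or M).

Acc 1: bank0 row0 -> MISS (open row0); precharges=0
Acc 2: bank2 row2 -> MISS (open row2); precharges=0
Acc 3: bank2 row3 -> MISS (open row3); precharges=1
Acc 4: bank1 row3 -> MISS (open row3); precharges=1
Acc 5: bank1 row0 -> MISS (open row0); precharges=2
Acc 6: bank1 row0 -> HIT
Acc 7: bank1 row2 -> MISS (open row2); precharges=3
Acc 8: bank1 row2 -> HIT
Acc 9: bank2 row4 -> MISS (open row4); precharges=4

Answer: M M M M M H M H M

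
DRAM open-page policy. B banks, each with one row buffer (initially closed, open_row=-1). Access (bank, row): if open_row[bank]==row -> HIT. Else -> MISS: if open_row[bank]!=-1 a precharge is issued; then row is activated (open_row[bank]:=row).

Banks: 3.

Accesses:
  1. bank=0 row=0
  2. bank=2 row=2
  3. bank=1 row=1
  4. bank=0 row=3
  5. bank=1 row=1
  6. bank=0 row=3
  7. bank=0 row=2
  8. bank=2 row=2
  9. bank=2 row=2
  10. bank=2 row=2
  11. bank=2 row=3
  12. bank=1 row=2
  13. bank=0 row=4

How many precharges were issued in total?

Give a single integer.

Answer: 5

Derivation:
Acc 1: bank0 row0 -> MISS (open row0); precharges=0
Acc 2: bank2 row2 -> MISS (open row2); precharges=0
Acc 3: bank1 row1 -> MISS (open row1); precharges=0
Acc 4: bank0 row3 -> MISS (open row3); precharges=1
Acc 5: bank1 row1 -> HIT
Acc 6: bank0 row3 -> HIT
Acc 7: bank0 row2 -> MISS (open row2); precharges=2
Acc 8: bank2 row2 -> HIT
Acc 9: bank2 row2 -> HIT
Acc 10: bank2 row2 -> HIT
Acc 11: bank2 row3 -> MISS (open row3); precharges=3
Acc 12: bank1 row2 -> MISS (open row2); precharges=4
Acc 13: bank0 row4 -> MISS (open row4); precharges=5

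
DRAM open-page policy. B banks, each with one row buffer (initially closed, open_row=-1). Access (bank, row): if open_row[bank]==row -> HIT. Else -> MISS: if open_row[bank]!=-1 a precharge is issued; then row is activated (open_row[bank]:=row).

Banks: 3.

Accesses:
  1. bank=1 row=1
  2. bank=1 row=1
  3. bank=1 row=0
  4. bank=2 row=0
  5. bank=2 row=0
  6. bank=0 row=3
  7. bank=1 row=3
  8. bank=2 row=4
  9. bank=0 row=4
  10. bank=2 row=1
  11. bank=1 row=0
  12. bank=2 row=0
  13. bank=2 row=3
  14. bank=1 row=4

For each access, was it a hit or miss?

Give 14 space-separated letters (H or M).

Acc 1: bank1 row1 -> MISS (open row1); precharges=0
Acc 2: bank1 row1 -> HIT
Acc 3: bank1 row0 -> MISS (open row0); precharges=1
Acc 4: bank2 row0 -> MISS (open row0); precharges=1
Acc 5: bank2 row0 -> HIT
Acc 6: bank0 row3 -> MISS (open row3); precharges=1
Acc 7: bank1 row3 -> MISS (open row3); precharges=2
Acc 8: bank2 row4 -> MISS (open row4); precharges=3
Acc 9: bank0 row4 -> MISS (open row4); precharges=4
Acc 10: bank2 row1 -> MISS (open row1); precharges=5
Acc 11: bank1 row0 -> MISS (open row0); precharges=6
Acc 12: bank2 row0 -> MISS (open row0); precharges=7
Acc 13: bank2 row3 -> MISS (open row3); precharges=8
Acc 14: bank1 row4 -> MISS (open row4); precharges=9

Answer: M H M M H M M M M M M M M M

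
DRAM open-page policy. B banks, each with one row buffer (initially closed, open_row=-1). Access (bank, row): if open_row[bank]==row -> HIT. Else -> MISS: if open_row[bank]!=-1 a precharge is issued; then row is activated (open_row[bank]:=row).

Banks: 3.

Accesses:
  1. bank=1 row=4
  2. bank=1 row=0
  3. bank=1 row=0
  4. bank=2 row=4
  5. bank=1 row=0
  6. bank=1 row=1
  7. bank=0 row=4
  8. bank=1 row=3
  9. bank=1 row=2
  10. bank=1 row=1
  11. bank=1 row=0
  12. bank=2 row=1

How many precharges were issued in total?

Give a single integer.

Acc 1: bank1 row4 -> MISS (open row4); precharges=0
Acc 2: bank1 row0 -> MISS (open row0); precharges=1
Acc 3: bank1 row0 -> HIT
Acc 4: bank2 row4 -> MISS (open row4); precharges=1
Acc 5: bank1 row0 -> HIT
Acc 6: bank1 row1 -> MISS (open row1); precharges=2
Acc 7: bank0 row4 -> MISS (open row4); precharges=2
Acc 8: bank1 row3 -> MISS (open row3); precharges=3
Acc 9: bank1 row2 -> MISS (open row2); precharges=4
Acc 10: bank1 row1 -> MISS (open row1); precharges=5
Acc 11: bank1 row0 -> MISS (open row0); precharges=6
Acc 12: bank2 row1 -> MISS (open row1); precharges=7

Answer: 7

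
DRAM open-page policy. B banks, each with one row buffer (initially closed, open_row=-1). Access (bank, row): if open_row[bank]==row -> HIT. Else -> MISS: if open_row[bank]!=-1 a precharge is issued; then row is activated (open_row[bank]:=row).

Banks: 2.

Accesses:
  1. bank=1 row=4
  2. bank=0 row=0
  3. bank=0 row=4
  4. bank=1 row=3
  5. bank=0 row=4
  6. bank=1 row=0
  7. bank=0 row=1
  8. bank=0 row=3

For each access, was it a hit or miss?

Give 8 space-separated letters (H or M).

Acc 1: bank1 row4 -> MISS (open row4); precharges=0
Acc 2: bank0 row0 -> MISS (open row0); precharges=0
Acc 3: bank0 row4 -> MISS (open row4); precharges=1
Acc 4: bank1 row3 -> MISS (open row3); precharges=2
Acc 5: bank0 row4 -> HIT
Acc 6: bank1 row0 -> MISS (open row0); precharges=3
Acc 7: bank0 row1 -> MISS (open row1); precharges=4
Acc 8: bank0 row3 -> MISS (open row3); precharges=5

Answer: M M M M H M M M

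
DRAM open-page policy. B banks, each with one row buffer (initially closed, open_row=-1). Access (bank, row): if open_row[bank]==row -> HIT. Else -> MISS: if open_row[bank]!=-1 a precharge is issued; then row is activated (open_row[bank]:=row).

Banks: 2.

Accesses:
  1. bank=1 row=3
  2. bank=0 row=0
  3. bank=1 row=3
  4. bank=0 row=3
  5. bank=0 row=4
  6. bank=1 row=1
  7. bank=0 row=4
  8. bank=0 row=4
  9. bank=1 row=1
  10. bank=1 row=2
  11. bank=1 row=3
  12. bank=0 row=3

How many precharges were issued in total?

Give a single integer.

Acc 1: bank1 row3 -> MISS (open row3); precharges=0
Acc 2: bank0 row0 -> MISS (open row0); precharges=0
Acc 3: bank1 row3 -> HIT
Acc 4: bank0 row3 -> MISS (open row3); precharges=1
Acc 5: bank0 row4 -> MISS (open row4); precharges=2
Acc 6: bank1 row1 -> MISS (open row1); precharges=3
Acc 7: bank0 row4 -> HIT
Acc 8: bank0 row4 -> HIT
Acc 9: bank1 row1 -> HIT
Acc 10: bank1 row2 -> MISS (open row2); precharges=4
Acc 11: bank1 row3 -> MISS (open row3); precharges=5
Acc 12: bank0 row3 -> MISS (open row3); precharges=6

Answer: 6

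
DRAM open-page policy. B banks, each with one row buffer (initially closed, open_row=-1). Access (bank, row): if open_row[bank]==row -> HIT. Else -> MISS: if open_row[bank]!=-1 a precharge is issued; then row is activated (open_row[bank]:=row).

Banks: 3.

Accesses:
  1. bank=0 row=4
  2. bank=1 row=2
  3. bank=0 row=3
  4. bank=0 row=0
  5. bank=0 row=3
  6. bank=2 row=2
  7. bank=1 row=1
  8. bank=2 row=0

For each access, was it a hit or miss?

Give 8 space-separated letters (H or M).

Answer: M M M M M M M M

Derivation:
Acc 1: bank0 row4 -> MISS (open row4); precharges=0
Acc 2: bank1 row2 -> MISS (open row2); precharges=0
Acc 3: bank0 row3 -> MISS (open row3); precharges=1
Acc 4: bank0 row0 -> MISS (open row0); precharges=2
Acc 5: bank0 row3 -> MISS (open row3); precharges=3
Acc 6: bank2 row2 -> MISS (open row2); precharges=3
Acc 7: bank1 row1 -> MISS (open row1); precharges=4
Acc 8: bank2 row0 -> MISS (open row0); precharges=5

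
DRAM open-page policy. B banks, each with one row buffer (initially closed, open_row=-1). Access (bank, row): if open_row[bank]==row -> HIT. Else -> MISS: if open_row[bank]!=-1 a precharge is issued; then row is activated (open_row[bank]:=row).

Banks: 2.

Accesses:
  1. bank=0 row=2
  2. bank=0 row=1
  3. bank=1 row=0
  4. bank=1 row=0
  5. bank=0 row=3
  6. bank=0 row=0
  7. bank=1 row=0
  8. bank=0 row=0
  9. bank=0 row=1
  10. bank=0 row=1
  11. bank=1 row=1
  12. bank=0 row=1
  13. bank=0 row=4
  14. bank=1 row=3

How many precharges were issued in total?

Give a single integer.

Answer: 7

Derivation:
Acc 1: bank0 row2 -> MISS (open row2); precharges=0
Acc 2: bank0 row1 -> MISS (open row1); precharges=1
Acc 3: bank1 row0 -> MISS (open row0); precharges=1
Acc 4: bank1 row0 -> HIT
Acc 5: bank0 row3 -> MISS (open row3); precharges=2
Acc 6: bank0 row0 -> MISS (open row0); precharges=3
Acc 7: bank1 row0 -> HIT
Acc 8: bank0 row0 -> HIT
Acc 9: bank0 row1 -> MISS (open row1); precharges=4
Acc 10: bank0 row1 -> HIT
Acc 11: bank1 row1 -> MISS (open row1); precharges=5
Acc 12: bank0 row1 -> HIT
Acc 13: bank0 row4 -> MISS (open row4); precharges=6
Acc 14: bank1 row3 -> MISS (open row3); precharges=7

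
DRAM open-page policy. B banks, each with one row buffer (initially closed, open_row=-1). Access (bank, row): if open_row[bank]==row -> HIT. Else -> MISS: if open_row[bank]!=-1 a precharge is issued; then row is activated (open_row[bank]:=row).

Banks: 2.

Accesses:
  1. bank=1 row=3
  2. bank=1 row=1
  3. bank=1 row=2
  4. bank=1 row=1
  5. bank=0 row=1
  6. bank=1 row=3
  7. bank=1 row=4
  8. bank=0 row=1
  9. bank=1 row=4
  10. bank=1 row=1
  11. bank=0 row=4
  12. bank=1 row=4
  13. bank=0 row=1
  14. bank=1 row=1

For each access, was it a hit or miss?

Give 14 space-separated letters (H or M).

Answer: M M M M M M M H H M M M M M

Derivation:
Acc 1: bank1 row3 -> MISS (open row3); precharges=0
Acc 2: bank1 row1 -> MISS (open row1); precharges=1
Acc 3: bank1 row2 -> MISS (open row2); precharges=2
Acc 4: bank1 row1 -> MISS (open row1); precharges=3
Acc 5: bank0 row1 -> MISS (open row1); precharges=3
Acc 6: bank1 row3 -> MISS (open row3); precharges=4
Acc 7: bank1 row4 -> MISS (open row4); precharges=5
Acc 8: bank0 row1 -> HIT
Acc 9: bank1 row4 -> HIT
Acc 10: bank1 row1 -> MISS (open row1); precharges=6
Acc 11: bank0 row4 -> MISS (open row4); precharges=7
Acc 12: bank1 row4 -> MISS (open row4); precharges=8
Acc 13: bank0 row1 -> MISS (open row1); precharges=9
Acc 14: bank1 row1 -> MISS (open row1); precharges=10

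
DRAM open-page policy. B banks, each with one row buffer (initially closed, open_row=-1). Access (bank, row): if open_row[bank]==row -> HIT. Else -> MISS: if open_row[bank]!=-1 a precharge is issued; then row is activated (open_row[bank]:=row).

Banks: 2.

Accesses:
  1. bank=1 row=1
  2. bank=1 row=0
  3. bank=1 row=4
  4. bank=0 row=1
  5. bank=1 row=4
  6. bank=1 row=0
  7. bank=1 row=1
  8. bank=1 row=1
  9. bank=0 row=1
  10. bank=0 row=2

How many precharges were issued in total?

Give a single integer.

Acc 1: bank1 row1 -> MISS (open row1); precharges=0
Acc 2: bank1 row0 -> MISS (open row0); precharges=1
Acc 3: bank1 row4 -> MISS (open row4); precharges=2
Acc 4: bank0 row1 -> MISS (open row1); precharges=2
Acc 5: bank1 row4 -> HIT
Acc 6: bank1 row0 -> MISS (open row0); precharges=3
Acc 7: bank1 row1 -> MISS (open row1); precharges=4
Acc 8: bank1 row1 -> HIT
Acc 9: bank0 row1 -> HIT
Acc 10: bank0 row2 -> MISS (open row2); precharges=5

Answer: 5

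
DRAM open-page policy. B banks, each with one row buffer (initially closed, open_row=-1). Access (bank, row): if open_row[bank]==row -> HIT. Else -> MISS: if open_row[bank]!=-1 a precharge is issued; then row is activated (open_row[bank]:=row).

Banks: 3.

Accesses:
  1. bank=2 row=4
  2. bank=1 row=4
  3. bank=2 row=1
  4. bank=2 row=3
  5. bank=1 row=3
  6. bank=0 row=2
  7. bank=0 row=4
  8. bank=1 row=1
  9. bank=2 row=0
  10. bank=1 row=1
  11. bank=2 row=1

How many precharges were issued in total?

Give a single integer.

Acc 1: bank2 row4 -> MISS (open row4); precharges=0
Acc 2: bank1 row4 -> MISS (open row4); precharges=0
Acc 3: bank2 row1 -> MISS (open row1); precharges=1
Acc 4: bank2 row3 -> MISS (open row3); precharges=2
Acc 5: bank1 row3 -> MISS (open row3); precharges=3
Acc 6: bank0 row2 -> MISS (open row2); precharges=3
Acc 7: bank0 row4 -> MISS (open row4); precharges=4
Acc 8: bank1 row1 -> MISS (open row1); precharges=5
Acc 9: bank2 row0 -> MISS (open row0); precharges=6
Acc 10: bank1 row1 -> HIT
Acc 11: bank2 row1 -> MISS (open row1); precharges=7

Answer: 7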